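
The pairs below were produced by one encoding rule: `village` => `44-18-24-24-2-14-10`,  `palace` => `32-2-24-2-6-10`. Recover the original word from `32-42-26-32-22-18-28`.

v(#22)→44 and i(#9)→18: differences scale by 2, so n = 2·pos + 0. The formula is n = 2×(alphabet index, a=1).
Reversing it on 32-42-26-32-22-18-28: 32→(32−0)÷2=16=p, 42→(42−0)÷2=21=u, 26→(26−0)÷2=13=m, 32→(32−0)÷2=16=p, 22→(22−0)÷2=11=k, 18→(18−0)÷2=9=i, 28→(28−0)÷2=14=n.

pumpkin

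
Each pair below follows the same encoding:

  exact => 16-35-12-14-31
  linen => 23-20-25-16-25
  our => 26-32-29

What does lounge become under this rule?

e is letter #5 and maps to 16: an offset of 11. The number is (letter's place in the alphabet, a=1) + 11.
On lounge: l=12→23, o=15→26, u=21→32, n=14→25, g=7→18, e=5→16.

23-26-32-25-18-16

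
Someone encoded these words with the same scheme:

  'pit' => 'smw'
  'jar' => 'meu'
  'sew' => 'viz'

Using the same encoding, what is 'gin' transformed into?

jmq

Two shifts are in play — +4 for a/e/i/o/u, +3 for every other letter.
On gin: g(cons)+3=j, i(vowel)+4=m, n(cons)+3=q.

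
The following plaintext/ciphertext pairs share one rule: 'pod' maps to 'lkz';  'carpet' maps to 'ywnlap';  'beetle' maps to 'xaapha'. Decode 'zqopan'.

Each letter is shifted forward by 22 in the alphabet (a Caesar shift of +22).
Reversing it on zqopan: z−22=d, q−22=u, o−22=s, p−22=t, a−22=e, n−22=r.

duster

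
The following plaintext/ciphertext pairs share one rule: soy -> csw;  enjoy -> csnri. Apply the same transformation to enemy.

The output letters match the input read backwards, each shifted +4: soy reversed is yos. Two steps: reverse the string, then apply a Caesar shift of +4.
On enemy: reverse → ymene; then shift: y+4=c, m+4=q, e+4=i, n+4=r, e+4=i.

cqiri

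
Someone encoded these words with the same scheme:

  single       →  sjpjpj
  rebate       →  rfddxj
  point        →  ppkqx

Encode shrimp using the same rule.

sitlqu

In single: s→s is +0, i→j is +1, n→p is +2, g→j is +3 — the shift increases by 1 each position. The shift increases by 1 at each position, starting from +0: 0, 1, 2, ….
Applying it to shrimp: s+0=s, h+1=i, r+2=t, i+3=l, m+4=q, p+5=u.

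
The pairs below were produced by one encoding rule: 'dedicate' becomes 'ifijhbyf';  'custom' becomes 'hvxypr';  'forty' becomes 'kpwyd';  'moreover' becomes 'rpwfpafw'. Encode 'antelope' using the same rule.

The shift depends on letter class: consonant d→i is +5, but vowel e→f is +1. The rule splits by letter class: vowels +1, consonants +5.
For antelope: a(vowel)+1=b, n(cons)+5=s, t(cons)+5=y, e(vowel)+1=f, l(cons)+5=q, o(vowel)+1=p, p(cons)+5=u, e(vowel)+1=f.

bsyfqpuf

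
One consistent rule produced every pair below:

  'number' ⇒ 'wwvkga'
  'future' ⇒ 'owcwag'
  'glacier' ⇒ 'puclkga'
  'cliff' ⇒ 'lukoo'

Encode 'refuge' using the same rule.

agowpg

The shift depends on letter class: consonant n→w is +9, but vowel u→w is +2. Two shifts are in play — +2 for a/e/i/o/u, +9 for every other letter.
Applying it to refuge: r(cons)+9=a, e(vowel)+2=g, f(cons)+9=o, u(vowel)+2=w, g(cons)+9=p, e(vowel)+2=g.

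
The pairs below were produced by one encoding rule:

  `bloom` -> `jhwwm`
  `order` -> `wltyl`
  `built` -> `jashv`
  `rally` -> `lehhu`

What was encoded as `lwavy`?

Treating letters as 0–25, the rule is x ↦ 5x + 4 (mod 26).
Reversing it on lwavy: l(11)→21·(11−4)≡17=r; w(22)→21·(22−4)≡14=o; a(0)→21·(0−4)≡20=u; v(21)→21·(21−4)≡19=t; y(24)→21·(24−4)≡4=e (all mod 26).

route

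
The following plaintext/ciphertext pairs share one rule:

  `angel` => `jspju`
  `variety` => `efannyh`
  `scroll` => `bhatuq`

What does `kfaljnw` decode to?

bargain

It's a Vigenère-style cipher with numeric key [9,5]: position i shifts by key[i mod 2].
Reversing it on kfaljnw: k−9=b, f−5=a, a−9=r, l−5=g, j−9=a, n−5=i, w−9=n.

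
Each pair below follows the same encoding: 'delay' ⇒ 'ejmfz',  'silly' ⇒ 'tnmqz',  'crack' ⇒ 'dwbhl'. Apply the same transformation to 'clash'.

Shifts by position in delay: pos 0: d→e (+1), pos 1: e→j (+5), pos 2: l→m (+1), pos 3: a→f (+5) — repeating every 2. The shifts repeat in a cycle of length 2: positions 0,1,… shift by +1, +5, then the pattern repeats.
For clash: c+1=d, l+5=q, a+1=b, s+5=x, h+1=i.

dqbxi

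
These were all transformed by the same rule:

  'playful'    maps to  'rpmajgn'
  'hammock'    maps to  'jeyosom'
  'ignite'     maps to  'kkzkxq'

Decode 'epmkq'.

It's a Vigenère-style cipher with numeric key [2,4,12]: position i shifts by key[i mod 3].
Undoing it on epmkq: e−2=c, p−4=l, m−12=a, k−2=i, q−4=m.

claim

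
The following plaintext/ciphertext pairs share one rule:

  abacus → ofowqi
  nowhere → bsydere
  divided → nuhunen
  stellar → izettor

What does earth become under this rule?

eorzd

a(0)→o(14) and b(1)→f(5) fit y≡17x+14 (mod 26); the inverse of 17 mod 26 is 23. Each letter's alphabet position (a=0..z=25) is mapped through 17·x+14 mod 26 — an affine cipher.
On earth: e(4)→17·4+14≡4=e; a(0)→17·0+14≡14=o; r(17)→17·17+14≡17=r; t(19)→17·19+14≡25=z; h(7)→17·7+14≡3=d (all mod 26).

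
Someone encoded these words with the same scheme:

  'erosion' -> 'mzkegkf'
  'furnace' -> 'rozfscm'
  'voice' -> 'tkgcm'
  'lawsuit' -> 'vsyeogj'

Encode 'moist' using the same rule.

akgej

e(4)→m(12) and r(17)→z(25) fit y≡5x+18 (mod 26); the inverse of 5 mod 26 is 21. This is an affine cipher: with a=0,…,z=25, each position x becomes (5x+18) mod 26.
On moist: m(12)→5·12+18≡0=a; o(14)→5·14+18≡10=k; i(8)→5·8+18≡6=g; s(18)→5·18+18≡4=e; t(19)→5·19+18≡9=j (all mod 26).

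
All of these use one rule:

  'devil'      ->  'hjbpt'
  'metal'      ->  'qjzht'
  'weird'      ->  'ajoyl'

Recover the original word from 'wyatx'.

The shift increases by 1 at each position, starting from +4: 4, 5, 6, ….
Undoing it on wyatx: w−4=s, y−5=t, a−6=u, t−7=m, x−8=p.

stump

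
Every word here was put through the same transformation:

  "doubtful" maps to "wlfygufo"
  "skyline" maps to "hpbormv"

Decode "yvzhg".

beast

Each pair mirrors across the alphabet (d↔w, o↔l, u↔f): positions sum to 25. This is the alphabet-reversal cipher (Atbash): a becomes z, b becomes y, etc.
Undoing it on yvzhg: y↔b, v↔e, z↔a, h↔s, g↔t.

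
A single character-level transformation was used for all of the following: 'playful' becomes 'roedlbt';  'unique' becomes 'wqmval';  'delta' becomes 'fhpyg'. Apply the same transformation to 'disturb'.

Each letter shifts forward by (position + 2), i.e. 2, 3, 4, … — the shift grows by one for each successive letter.
On disturb: d+2=f, i+3=l, s+4=w, t+5=y, u+6=a, r+7=y, b+8=j.

flwyayj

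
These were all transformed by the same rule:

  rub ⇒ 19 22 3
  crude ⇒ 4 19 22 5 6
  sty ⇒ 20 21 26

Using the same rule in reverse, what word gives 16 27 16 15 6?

r is letter #18 and maps to 19: an offset of 1. The number is (letter's place in the alphabet, a=1) + 1.
Reversing it on 16 27 16 15 6: 16→(16−1)÷1=15=o, 27→(27−1)÷1=26=z, 16→(16−1)÷1=15=o, 15→(15−1)÷1=14=n, 6→(6−1)÷1=5=e.

ozone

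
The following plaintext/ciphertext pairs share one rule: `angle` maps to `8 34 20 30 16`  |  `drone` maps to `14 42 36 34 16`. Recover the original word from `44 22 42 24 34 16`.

shrine

a(#1)→8 and n(#14)→34: differences scale by 2, so n = 2·pos + 6. The formula is n = 2×(alphabet index, a=1) + 6.
Reversing it on 44 22 42 24 34 16: 44→(44−6)÷2=19=s, 22→(22−6)÷2=8=h, 42→(42−6)÷2=18=r, 24→(24−6)÷2=9=i, 34→(34−6)÷2=14=n, 16→(16−6)÷2=5=e.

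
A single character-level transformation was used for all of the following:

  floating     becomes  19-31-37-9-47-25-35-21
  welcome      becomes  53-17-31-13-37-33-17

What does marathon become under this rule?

33-9-43-9-47-23-37-35

f(#6)→19 and l(#12)→31: differences scale by 2, so n = 2·pos + 7. Each letter becomes 2×(its alphabet position, a=1..z=26) + 7.
Applying it to marathon: m=13→33, a=1→9, r=18→43, a=1→9, t=20→47, h=8→23, o=15→37, n=14→35.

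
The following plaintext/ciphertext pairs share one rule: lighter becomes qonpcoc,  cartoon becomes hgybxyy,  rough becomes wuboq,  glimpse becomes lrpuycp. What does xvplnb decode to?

spider

In lighter: l→q is +5, i→o is +6, g→n is +7, h→p is +8 — the shift increases by 1 each position. Letter i (0-indexed) is shifted by i+5, so successive shifts are 5, 6, 7, ….
Decoding xvplnb: x−5=s, v−6=p, p−7=i, l−8=d, n−9=e, b−10=r.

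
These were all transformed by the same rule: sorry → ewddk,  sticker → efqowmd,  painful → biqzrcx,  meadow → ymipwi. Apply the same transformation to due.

pcm

Vowels shift forward by 8 and consonants shift forward by 12.
Applying it to due: d(cons)+12=p, u(vowel)+8=c, e(vowel)+8=m.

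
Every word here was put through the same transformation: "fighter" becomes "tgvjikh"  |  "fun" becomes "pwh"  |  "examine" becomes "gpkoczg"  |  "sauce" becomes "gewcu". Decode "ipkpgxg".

The output letters match the input read backwards, each shifted +2: fighter reversed is rethgif. The word is reversed, then every letter is shifted forward by 2.
Undoing it on ipkpgxg: shift back: i−2=g, p−2=n, k−2=i, p−2=n, g−2=e, x−2=v, g−2=e → gnineve; then reverse → evening.

evening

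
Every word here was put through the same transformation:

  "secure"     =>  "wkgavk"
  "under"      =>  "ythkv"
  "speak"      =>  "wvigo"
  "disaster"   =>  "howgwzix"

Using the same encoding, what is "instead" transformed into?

Shifts by position in secure: pos 0: s→w (+4), pos 1: e→k (+6), pos 2: c→g (+4), pos 3: u→a (+6) — repeating every 2. A repeating key of period 2 is used — shifts +4, +6 over and over.
Applying it to instead: i+4=m, n+6=t, s+4=w, t+6=z, e+4=i, a+6=g, d+4=h.

mtwzigh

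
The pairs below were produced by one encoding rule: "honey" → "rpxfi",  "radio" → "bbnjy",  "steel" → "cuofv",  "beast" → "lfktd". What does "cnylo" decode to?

smoke

A repeating key of period 2 is used — shifts +10, +1 over and over.
Undoing it on cnylo: c−10=s, n−1=m, y−10=o, l−1=k, o−10=e.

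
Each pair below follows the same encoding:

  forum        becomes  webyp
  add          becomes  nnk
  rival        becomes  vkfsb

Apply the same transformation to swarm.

wbkgc

The output letters match the input read backwards, each shifted +10: forum reversed is murof. The word is reversed, then every letter is shifted forward by 10.
On swarm: reverse → mraws; then shift: m+10=w, r+10=b, a+10=k, w+10=g, s+10=c.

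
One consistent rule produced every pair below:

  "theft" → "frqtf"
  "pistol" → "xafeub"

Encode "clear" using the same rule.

The output letters match the input read backwards, each shifted +12: theft reversed is tfeht. Two steps: reverse the string, then apply a Caesar shift of +12.
For clear: reverse → raelc; then shift: r+12=d, a+12=m, e+12=q, l+12=x, c+12=o.

dmqxo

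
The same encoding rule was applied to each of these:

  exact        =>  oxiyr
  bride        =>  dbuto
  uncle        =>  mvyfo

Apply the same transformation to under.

mvtob

This is an affine cipher: with a=0,…,z=25, each position x becomes (21x+8) mod 26.
On under: u(20)→21·20+8≡12=m; n(13)→21·13+8≡21=v; d(3)→21·3+8≡19=t; e(4)→21·4+8≡14=o; r(17)→21·17+8≡1=b (all mod 26).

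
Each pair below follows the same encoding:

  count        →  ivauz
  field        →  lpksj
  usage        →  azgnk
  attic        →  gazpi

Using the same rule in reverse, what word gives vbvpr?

pupil

Shifts by position in count: pos 0: c→i (+6), pos 1: o→v (+7), pos 2: u→a (+6), pos 3: n→u (+7) — repeating every 2. The shifts repeat in a cycle of length 2: positions 0,1,… shift by +6, +7, then the pattern repeats.
Undoing it on vbvpr: v−6=p, b−7=u, v−6=p, p−7=i, r−6=l.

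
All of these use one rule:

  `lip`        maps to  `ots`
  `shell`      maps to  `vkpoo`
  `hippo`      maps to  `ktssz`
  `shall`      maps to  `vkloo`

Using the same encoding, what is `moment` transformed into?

The shift depends on letter class: consonant l→o is +3, but vowel i→t is +11. Vowels shift forward by 11 and consonants shift forward by 3.
Applying it to moment: m(cons)+3=p, o(vowel)+11=z, m(cons)+3=p, e(vowel)+11=p, n(cons)+3=q, t(cons)+3=w.

pzppqw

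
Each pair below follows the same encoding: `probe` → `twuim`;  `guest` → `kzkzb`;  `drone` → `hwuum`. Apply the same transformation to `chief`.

In probe: p→t is +4, r→w is +5, o→u is +6, b→i is +7 — the shift increases by 1 each position. Each letter shifts forward by (position + 4), i.e. 4, 5, 6, … — the shift grows by one for each successive letter.
On chief: c+4=g, h+5=m, i+6=o, e+7=l, f+8=n.

gmoln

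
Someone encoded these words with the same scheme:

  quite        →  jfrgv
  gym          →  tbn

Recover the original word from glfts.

Each pair mirrors across the alphabet (q↔j, u↔f, i↔r): positions sum to 25. This is the alphabet-reversal cipher (Atbash): a becomes z, b becomes y, etc.
Undoing it on glfts: g↔t, l↔o, f↔u, t↔g, s↔h.

tough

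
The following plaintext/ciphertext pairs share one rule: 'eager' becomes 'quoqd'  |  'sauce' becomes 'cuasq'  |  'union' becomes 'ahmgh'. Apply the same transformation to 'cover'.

sgzqd

This is an affine cipher: with a=0,…,z=25, each position x becomes (25x+20) mod 26.
On cover: c(2)→25·2+20≡18=s; o(14)→25·14+20≡6=g; v(21)→25·21+20≡25=z; e(4)→25·4+20≡16=q; r(17)→25·17+20≡3=d (all mod 26).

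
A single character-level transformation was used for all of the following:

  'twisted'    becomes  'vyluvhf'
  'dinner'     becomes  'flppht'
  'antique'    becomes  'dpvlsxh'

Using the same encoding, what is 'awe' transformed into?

dyh

The shift depends on letter class: consonant t→v is +2, but vowel i→l is +3. Vowels shift forward by 3 and consonants shift forward by 2.
On awe: a(vowel)+3=d, w(cons)+2=y, e(vowel)+3=h.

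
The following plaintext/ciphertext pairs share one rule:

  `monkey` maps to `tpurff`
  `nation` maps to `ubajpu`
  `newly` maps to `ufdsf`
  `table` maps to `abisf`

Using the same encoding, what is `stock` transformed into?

The shift depends on letter class: consonant m→t is +7, but vowel o→p is +1. Vowels shift forward by 1 and consonants shift forward by 7.
Applying it to stock: s(cons)+7=z, t(cons)+7=a, o(vowel)+1=p, c(cons)+7=j, k(cons)+7=r.

zapjr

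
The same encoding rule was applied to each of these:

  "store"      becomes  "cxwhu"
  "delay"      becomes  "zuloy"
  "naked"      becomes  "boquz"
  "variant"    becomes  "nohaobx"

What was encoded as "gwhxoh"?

s(18)→c(2) and t(19)→x(23) fit y≡21x+14 (mod 26); the inverse of 21 mod 26 is 5. Treating letters as 0–25, the rule is x ↦ 21x + 14 (mod 26).
Reversing it on gwhxoh: g(6)→5·(6−14)≡12=m; w(22)→5·(22−14)≡14=o; h(7)→5·(7−14)≡17=r; x(23)→5·(23−14)≡19=t; o(14)→5·(14−14)≡0=a; h(7)→5·(7−14)≡17=r (all mod 26).

mortar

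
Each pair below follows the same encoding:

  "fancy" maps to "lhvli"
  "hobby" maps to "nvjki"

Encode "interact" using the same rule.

Each letter shifts forward by (position + 6), i.e. 6, 7, 8, … — the shift grows by one for each successive letter.
For interact: i+6=o, n+7=u, t+8=b, e+9=n, r+10=b, a+11=l, c+12=o, t+13=g.

oubnblog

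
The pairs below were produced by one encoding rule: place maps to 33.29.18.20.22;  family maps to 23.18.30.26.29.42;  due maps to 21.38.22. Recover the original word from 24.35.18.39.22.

grave

p is letter #16 and maps to 33: an offset of 17. Letters become their 1-based position plus 17 (so a→18, b→19, …).
Undoing it on 24.35.18.39.22: 24→(24−17)÷1=7=g, 35→(35−17)÷1=18=r, 18→(18−17)÷1=1=a, 39→(39−17)÷1=22=v, 22→(22−17)÷1=5=e.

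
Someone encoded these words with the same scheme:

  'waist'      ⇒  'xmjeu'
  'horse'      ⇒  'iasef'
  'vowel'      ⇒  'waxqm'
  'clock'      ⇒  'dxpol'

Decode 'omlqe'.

naked

The shifts repeat in a cycle of length 2: positions 0,1,… shift by +1, +12, then the pattern repeats.
Decoding omlqe: o−1=n, m−12=a, l−1=k, q−12=e, e−1=d.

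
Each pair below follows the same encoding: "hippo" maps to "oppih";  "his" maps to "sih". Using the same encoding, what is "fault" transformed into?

The output letters match the input read backwards: hippo reversed is oppih. It's just the letters in reverse order.
For fault: reverse → tluaf.

tluaf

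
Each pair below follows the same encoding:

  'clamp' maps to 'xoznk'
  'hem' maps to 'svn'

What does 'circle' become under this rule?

Letters are reflected about the middle of the alphabet (position → 25−position): Atbash.
Applying it to circle: c↔x, i↔r, r↔i, c↔x, l↔o, e↔v.

xrixov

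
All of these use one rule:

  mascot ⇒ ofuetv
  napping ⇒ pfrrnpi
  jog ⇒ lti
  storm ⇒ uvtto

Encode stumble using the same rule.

The shift depends on letter class: consonant m→o is +2, but vowel a→f is +5. The rule splits by letter class: vowels +5, consonants +2.
Applying it to stumble: s(cons)+2=u, t(cons)+2=v, u(vowel)+5=z, m(cons)+2=o, b(cons)+2=d, l(cons)+2=n, e(vowel)+5=j.

uvzodnj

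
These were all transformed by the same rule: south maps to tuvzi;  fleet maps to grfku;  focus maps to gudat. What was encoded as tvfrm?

spell

Shifts by position in south: pos 0: s→t (+1), pos 1: o→u (+6), pos 2: u→v (+1), pos 3: t→z (+6) — repeating every 2. It's a Vigenère-style cipher with numeric key [1,6]: position i shifts by key[i mod 2].
Decoding tvfrm: t−1=s, v−6=p, f−1=e, r−6=l, m−1=l.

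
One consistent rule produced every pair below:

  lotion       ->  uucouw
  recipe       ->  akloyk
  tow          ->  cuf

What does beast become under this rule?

The shift depends on letter class: consonant l→u is +9, but vowel o→u is +6. Vowels shift forward by 6 and consonants shift forward by 9.
Applying it to beast: b(cons)+9=k, e(vowel)+6=k, a(vowel)+6=g, s(cons)+9=b, t(cons)+9=c.

kkgbc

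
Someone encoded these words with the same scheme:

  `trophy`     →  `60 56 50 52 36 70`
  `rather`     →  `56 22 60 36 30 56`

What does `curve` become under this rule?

t(#20)→60 and r(#18)→56: differences scale by 2, so n = 2·pos + 20. With a=1..z=26, the number is 2·pos + 20.
Applying it to curve: c=3→26, u=21→62, r=18→56, v=22→64, e=5→30.

26 62 56 64 30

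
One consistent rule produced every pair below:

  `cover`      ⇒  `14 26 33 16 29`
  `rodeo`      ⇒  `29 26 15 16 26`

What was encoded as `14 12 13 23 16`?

cable

The number is (letter's place in the alphabet, a=1) + 11.
Reversing it on 14 12 13 23 16: 14→(14−11)÷1=3=c, 12→(12−11)÷1=1=a, 13→(13−11)÷1=2=b, 23→(23−11)÷1=12=l, 16→(16−11)÷1=5=e.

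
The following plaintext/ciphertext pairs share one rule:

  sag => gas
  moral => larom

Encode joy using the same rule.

yoj

The output letters match the input read backwards: sag reversed is gas. The word is simply reversed.
For joy: reverse → yoj.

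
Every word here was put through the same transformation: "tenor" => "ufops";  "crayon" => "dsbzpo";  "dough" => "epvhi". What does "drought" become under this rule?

It's a constant shift of +1 (ROT1).
Applying it to drought: d+1=e, r+1=s, o+1=p, u+1=v, g+1=h, h+1=i, t+1=u.

espvhiu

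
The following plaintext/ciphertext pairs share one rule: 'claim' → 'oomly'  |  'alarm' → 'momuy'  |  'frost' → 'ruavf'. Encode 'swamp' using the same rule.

ezmpb

Shifts by position in claim: pos 0: c→o (+12), pos 1: l→o (+3), pos 2: a→m (+12), pos 3: i→l (+3) — repeating every 2. A repeating key of period 2 is used — shifts +12, +3 over and over.
On swamp: s+12=e, w+3=z, a+12=m, m+3=p, p+12=b.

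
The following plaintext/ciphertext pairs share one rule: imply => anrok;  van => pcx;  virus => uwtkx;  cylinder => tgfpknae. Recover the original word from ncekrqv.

topical

Two steps: reverse the string, then apply a Caesar shift of +2.
Reversing it on ncekrqv: shift back: n−2=l, c−2=a, e−2=c, k−2=i, r−2=p, q−2=o, v−2=t → lacipot; then reverse → topical.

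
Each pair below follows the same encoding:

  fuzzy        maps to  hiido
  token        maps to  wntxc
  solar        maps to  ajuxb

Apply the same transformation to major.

axsjv

The output letters match the input read backwards, each shifted +9: fuzzy reversed is yzzuf. The word is reversed, then every letter is shifted forward by 9.
Applying it to major: reverse → rojam; then shift: r+9=a, o+9=x, j+9=s, a+9=j, m+9=v.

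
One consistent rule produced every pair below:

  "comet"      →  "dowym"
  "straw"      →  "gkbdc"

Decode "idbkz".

party

The word is reversed, then every letter is shifted forward by 10.
Reversing it on idbkz: shift back: i−10=y, d−10=t, b−10=r, k−10=a, z−10=p → ytrap; then reverse → party.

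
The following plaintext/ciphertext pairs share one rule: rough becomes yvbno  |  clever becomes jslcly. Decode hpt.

Compare letters: r→y is +7, o→v is +7, u→b is +7 — a constant shift. This is a Caesar cipher with shift 7.
Reversing it on hpt: h−7=a, p−7=i, t−7=m.

aim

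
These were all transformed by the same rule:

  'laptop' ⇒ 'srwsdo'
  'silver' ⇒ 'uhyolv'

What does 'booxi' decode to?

The output letters match the input read backwards, each shifted +3: laptop reversed is potpal. The word is reversed, then every letter is shifted forward by 3.
Reversing it on booxi: shift back: b−3=y, o−3=l, o−3=l, x−3=u, i−3=f → ylluf; then reverse → fully.

fully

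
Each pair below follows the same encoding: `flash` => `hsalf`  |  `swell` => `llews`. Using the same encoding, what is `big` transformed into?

It's just the letters in reverse order.
On big: reverse → gib.

gib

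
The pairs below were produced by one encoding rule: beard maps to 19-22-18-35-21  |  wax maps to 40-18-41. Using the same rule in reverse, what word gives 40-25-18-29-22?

Letters become their 1-based position plus 17 (so a→18, b→19, …).
Decoding 40-25-18-29-22: 40→(40−17)÷1=23=w, 25→(25−17)÷1=8=h, 18→(18−17)÷1=1=a, 29→(29−17)÷1=12=l, 22→(22−17)÷1=5=e.

whale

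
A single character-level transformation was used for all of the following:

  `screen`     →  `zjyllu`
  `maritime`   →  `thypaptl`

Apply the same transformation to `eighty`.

Compare letters: s→z is +7, c→j is +7, r→y is +7 — a constant shift. Every letter moves 7 places later in the alphabet, wrapping around z→a.
Applying it to eighty: e+7=l, i+7=p, g+7=n, h+7=o, t+7=a, y+7=f.

lpnoaf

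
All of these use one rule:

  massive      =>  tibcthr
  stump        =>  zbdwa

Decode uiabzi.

narrow

In massive: m→t is +7, a→i is +8, s→b is +9, s→c is +10 — the shift increases by 1 each position. The shift increases by 1 at each position, starting from +7: 7, 8, 9, ….
Reversing it on uiabzi: u−7=n, i−8=a, a−9=r, b−10=r, z−11=o, i−12=w.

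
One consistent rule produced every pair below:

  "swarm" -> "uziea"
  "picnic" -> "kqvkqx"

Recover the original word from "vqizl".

Two steps: reverse the string, then apply a Caesar shift of +8.
Reversing it on vqizl: shift back: v−8=n, q−8=i, i−8=a, z−8=r, l−8=d → niard; then reverse → drain.

drain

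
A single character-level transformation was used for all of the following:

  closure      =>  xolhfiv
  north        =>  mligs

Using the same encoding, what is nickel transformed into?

Each pair mirrors across the alphabet (c↔x, l↔o, o↔l): positions sum to 25. Letters are reflected about the middle of the alphabet (position → 25−position): Atbash.
For nickel: n↔m, i↔r, c↔x, k↔p, e↔v, l↔o.

mrxpvo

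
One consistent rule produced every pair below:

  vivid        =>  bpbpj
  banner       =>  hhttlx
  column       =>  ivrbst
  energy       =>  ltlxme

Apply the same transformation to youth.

evbzn

The shift depends on letter class: consonant v→b is +6, but vowel i→p is +7. The rule splits by letter class: vowels +7, consonants +6.
For youth: y(cons)+6=e, o(vowel)+7=v, u(vowel)+7=b, t(cons)+6=z, h(cons)+6=n.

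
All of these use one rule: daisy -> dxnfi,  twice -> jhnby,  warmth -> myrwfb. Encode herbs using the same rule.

The output letters match the input read backwards, each shifted +5: daisy reversed is ysiad. Read the word backwards and shift each letter +5.
On herbs: reverse → sbreh; then shift: s+5=x, b+5=g, r+5=w, e+5=j, h+5=m.

xgwjm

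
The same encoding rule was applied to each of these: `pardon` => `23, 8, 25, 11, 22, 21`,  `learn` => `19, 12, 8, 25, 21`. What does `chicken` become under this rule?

p is letter #16 and maps to 23: an offset of 7. Letters become their 1-based position plus 7 (so a→8, b→9, …).
On chicken: c=3→10, h=8→15, i=9→16, c=3→10, k=11→18, e=5→12, n=14→21.

10, 15, 16, 10, 18, 12, 21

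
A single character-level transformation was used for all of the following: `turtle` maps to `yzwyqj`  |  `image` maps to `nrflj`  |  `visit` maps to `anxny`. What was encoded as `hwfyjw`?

crater

It's a constant shift of +5 (ROT5).
Decoding hwfyjw: h−5=c, w−5=r, f−5=a, y−5=t, j−5=e, w−5=r.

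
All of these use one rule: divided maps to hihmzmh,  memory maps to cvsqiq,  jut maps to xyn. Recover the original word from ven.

The output letters match the input read backwards, each shifted +4: divided reversed is dedivid. Read the word backwards and shift each letter +4.
Decoding ven: shift back: v−4=r, e−4=a, n−4=j → raj; then reverse → jar.

jar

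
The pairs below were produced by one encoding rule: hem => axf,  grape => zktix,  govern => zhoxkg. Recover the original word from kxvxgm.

recent

Each letter is shifted forward by 19 in the alphabet (a Caesar shift of +19).
Reversing it on kxvxgm: k−19=r, x−19=e, v−19=c, x−19=e, g−19=n, m−19=t.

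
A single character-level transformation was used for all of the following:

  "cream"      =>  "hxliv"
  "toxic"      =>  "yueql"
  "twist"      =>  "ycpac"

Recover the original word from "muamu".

In cream: c→h is +5, r→x is +6, e→l is +7, a→i is +8 — the shift increases by 1 each position. Each letter shifts forward by (position + 5), i.e. 5, 6, 7, … — the shift grows by one for each successive letter.
Reversing it on muamu: m−5=h, u−6=o, a−7=t, m−8=e, u−9=l.

hotel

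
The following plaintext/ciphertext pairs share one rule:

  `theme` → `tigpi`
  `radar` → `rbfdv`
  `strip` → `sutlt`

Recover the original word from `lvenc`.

In theme: t→t is +0, h→i is +1, e→g is +2, m→p is +3 — the shift increases by 1 each position. The shift increases by 1 at each position, starting from +0: 0, 1, 2, ….
Decoding lvenc: l−0=l, v−1=u, e−2=c, n−3=k, c−4=y.

lucky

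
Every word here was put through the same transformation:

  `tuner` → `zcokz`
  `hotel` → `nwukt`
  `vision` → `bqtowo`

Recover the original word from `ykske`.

Shifts by position in tuner: pos 0: t→z (+6), pos 1: u→c (+8), pos 2: n→o (+1), pos 3: e→k (+6), pos 4: r→z (+8) — repeating every 3. It's a Vigenère-style cipher with numeric key [6,8,1]: position i shifts by key[i mod 3].
Undoing it on ykske: y−6=s, k−8=c, s−1=r, k−6=e, e−8=w.

screw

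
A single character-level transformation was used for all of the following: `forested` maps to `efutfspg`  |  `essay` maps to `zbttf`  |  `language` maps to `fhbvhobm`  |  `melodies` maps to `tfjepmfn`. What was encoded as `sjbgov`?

unfair

The output letters match the input read backwards, each shifted +1: forested reversed is detserof. The word is reversed, then every letter is shifted forward by 1.
Undoing it on sjbgov: shift back: s−1=r, j−1=i, b−1=a, g−1=f, o−1=n, v−1=u → riafnu; then reverse → unfair.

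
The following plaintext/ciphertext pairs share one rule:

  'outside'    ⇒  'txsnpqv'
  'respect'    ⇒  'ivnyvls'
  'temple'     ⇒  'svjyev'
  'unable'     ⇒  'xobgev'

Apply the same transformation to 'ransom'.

o(14)→t(19) and u(20)→x(23) fit y≡5x+1 (mod 26); the inverse of 5 mod 26 is 21. Each letter's alphabet position (a=0..z=25) is mapped through 5·x+1 mod 26 — an affine cipher.
Applying it to ransom: r(17)→5·17+1≡8=i; a(0)→5·0+1≡1=b; n(13)→5·13+1≡14=o; s(18)→5·18+1≡13=n; o(14)→5·14+1≡19=t; m(12)→5·12+1≡9=j (all mod 26).

ibontj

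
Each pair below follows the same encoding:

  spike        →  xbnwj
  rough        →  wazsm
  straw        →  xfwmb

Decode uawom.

porch

Shifts by position in spike: pos 0: s→x (+5), pos 1: p→b (+12), pos 2: i→n (+5), pos 3: k→w (+12) — repeating every 2. It's a Vigenère-style cipher with numeric key [5,12]: position i shifts by key[i mod 2].
Decoding uawom: u−5=p, a−12=o, w−5=r, o−12=c, m−5=h.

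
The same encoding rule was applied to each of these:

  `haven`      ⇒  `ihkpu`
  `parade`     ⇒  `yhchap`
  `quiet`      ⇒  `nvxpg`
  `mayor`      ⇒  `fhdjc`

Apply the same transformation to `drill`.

acxqq

Each letter's alphabet position (a=0..z=25) is mapped through 15·x+7 mod 26 — an affine cipher.
On drill: d(3)→15·3+7≡0=a; r(17)→15·17+7≡2=c; i(8)→15·8+7≡23=x; l(11)→15·11+7≡16=q; l(11)→15·11+7≡16=q (all mod 26).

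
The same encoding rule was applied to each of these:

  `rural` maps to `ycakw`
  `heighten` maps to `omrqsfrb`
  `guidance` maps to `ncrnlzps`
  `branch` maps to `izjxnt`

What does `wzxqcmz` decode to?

program

In rural: r→y is +7, u→c is +8, r→a is +9, a→k is +10 — the shift increases by 1 each position. The shift increases by 1 at each position, starting from +7: 7, 8, 9, ….
Reversing it on wzxqcmz: w−7=p, z−8=r, x−9=o, q−10=g, c−11=r, m−12=a, z−13=m.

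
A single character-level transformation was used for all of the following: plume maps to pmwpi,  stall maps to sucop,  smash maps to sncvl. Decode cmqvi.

close

In plume: p→p is +0, l→m is +1, u→w is +2, m→p is +3 — the shift increases by 1 each position. The shift increases by 1 at each position, starting from +0: 0, 1, 2, ….
Decoding cmqvi: c−0=c, m−1=l, q−2=o, v−3=s, i−4=e.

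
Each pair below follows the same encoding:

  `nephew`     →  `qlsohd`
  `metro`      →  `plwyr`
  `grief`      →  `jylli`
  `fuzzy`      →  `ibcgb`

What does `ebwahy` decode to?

It's a Vigenère-style cipher with numeric key [3,7]: position i shifts by key[i mod 2].
Reversing it on ebwahy: e−3=b, b−7=u, w−3=t, a−7=t, h−3=e, y−7=r.

butter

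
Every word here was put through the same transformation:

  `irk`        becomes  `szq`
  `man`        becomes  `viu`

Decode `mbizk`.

The output letters match the input read backwards, each shifted +8: irk reversed is kri. Two steps: reverse the string, then apply a Caesar shift of +8.
Decoding mbizk: shift back: m−8=e, b−8=t, i−8=a, z−8=r, k−8=c → etarc; then reverse → crate.

crate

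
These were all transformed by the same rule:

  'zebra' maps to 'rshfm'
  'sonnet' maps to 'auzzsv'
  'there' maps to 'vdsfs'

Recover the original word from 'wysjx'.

yield

z(25)→r(17) and e(4)→s(18) fit y≡21x+12 (mod 26); the inverse of 21 mod 26 is 5. Each letter's alphabet position (a=0..z=25) is mapped through 21·x+12 mod 26 — an affine cipher.
Reversing it on wysjx: w(22)→5·(22−12)≡24=y; y(24)→5·(24−12)≡8=i; s(18)→5·(18−12)≡4=e; j(9)→5·(9−12)≡11=l; x(23)→5·(23−12)≡3=d (all mod 26).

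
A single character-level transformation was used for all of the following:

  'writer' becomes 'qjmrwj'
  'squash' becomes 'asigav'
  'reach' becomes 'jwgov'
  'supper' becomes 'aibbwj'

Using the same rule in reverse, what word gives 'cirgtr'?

mutant

Treating letters as 0–25, the rule is x ↦ 17x + 6 (mod 26).
Undoing it on cirgtr: c(2)→23·(2−6)≡12=m; i(8)→23·(8−6)≡20=u; r(17)→23·(17−6)≡19=t; g(6)→23·(6−6)≡0=a; t(19)→23·(19−6)≡13=n; r(17)→23·(17−6)≡19=t (all mod 26).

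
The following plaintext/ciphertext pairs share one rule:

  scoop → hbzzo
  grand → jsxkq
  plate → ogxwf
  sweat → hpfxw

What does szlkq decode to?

Each letter's alphabet position (a=0..z=25) is mapped through 15·x+23 mod 26 — an affine cipher.
Decoding szlkq: s(18)→7·(18−23)≡17=r; z(25)→7·(25−23)≡14=o; l(11)→7·(11−23)≡20=u; k(10)→7·(10−23)≡13=n; q(16)→7·(16−23)≡3=d (all mod 26).

round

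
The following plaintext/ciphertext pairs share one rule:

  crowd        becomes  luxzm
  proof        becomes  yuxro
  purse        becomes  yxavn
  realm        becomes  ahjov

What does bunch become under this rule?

kxwfq

Shifts by position in crowd: pos 0: c→l (+9), pos 1: r→u (+3), pos 2: o→x (+9), pos 3: w→z (+3) — repeating every 2. It's a Vigenère-style cipher with numeric key [9,3]: position i shifts by key[i mod 2].
For bunch: b+9=k, u+3=x, n+9=w, c+3=f, h+9=q.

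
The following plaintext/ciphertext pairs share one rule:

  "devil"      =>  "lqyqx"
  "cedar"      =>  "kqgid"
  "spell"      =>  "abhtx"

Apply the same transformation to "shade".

Shifts by position in devil: pos 0: d→l (+8), pos 1: e→q (+12), pos 2: v→y (+3), pos 3: i→q (+8), pos 4: l→x (+12) — repeating every 3. The shifts repeat in a cycle of length 3: positions 0,1,… shift by +8, +12, +3, then the pattern repeats.
On shade: s+8=a, h+12=t, a+3=d, d+8=l, e+12=q.

atdlq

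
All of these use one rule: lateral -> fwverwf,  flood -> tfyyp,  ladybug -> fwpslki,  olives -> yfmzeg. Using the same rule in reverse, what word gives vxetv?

theft

l(11)→f(5) and a(0)→w(22) fit y≡15x+22 (mod 26); the inverse of 15 mod 26 is 7. Treating letters as 0–25, the rule is x ↦ 15x + 22 (mod 26).
Decoding vxetv: v(21)→7·(21−22)≡19=t; x(23)→7·(23−22)≡7=h; e(4)→7·(4−22)≡4=e; t(19)→7·(19−22)≡5=f; v(21)→7·(21−22)≡19=t (all mod 26).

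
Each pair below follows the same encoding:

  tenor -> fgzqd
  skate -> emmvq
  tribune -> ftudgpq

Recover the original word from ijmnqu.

The shifts repeat in a cycle of length 2: positions 0,1,… shift by +12, +2, then the pattern repeats.
Undoing it on ijmnqu: i−12=w, j−2=h, m−12=a, n−2=l, q−12=e, u−2=s.

whales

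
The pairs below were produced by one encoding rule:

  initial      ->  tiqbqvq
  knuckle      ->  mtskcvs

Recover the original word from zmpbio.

gather

The output letters match the input read backwards, each shifted +8: initial reversed is laitini. The word is reversed, then every letter is shifted forward by 8.
Decoding zmpbio: shift back: z−8=r, m−8=e, p−8=h, b−8=t, i−8=a, o−8=g → rehtag; then reverse → gather.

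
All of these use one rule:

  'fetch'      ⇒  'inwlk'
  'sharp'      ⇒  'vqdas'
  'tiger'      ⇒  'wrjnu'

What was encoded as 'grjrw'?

Shifts by position in fetch: pos 0: f→i (+3), pos 1: e→n (+9), pos 2: t→w (+3), pos 3: c→l (+9) — repeating every 2. A repeating key of period 2 is used — shifts +3, +9 over and over.
Reversing it on grjrw: g−3=d, r−9=i, j−3=g, r−9=i, w−3=t.

digit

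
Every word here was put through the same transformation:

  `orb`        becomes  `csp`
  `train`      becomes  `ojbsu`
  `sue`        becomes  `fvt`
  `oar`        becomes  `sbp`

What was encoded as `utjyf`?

The output letters match the input read backwards, each shifted +1: orb reversed is bro. Read the word backwards and shift each letter +1.
Decoding utjyf: shift back: u−1=t, t−1=s, j−1=i, y−1=x, f−1=e → tsixe; then reverse → exist.

exist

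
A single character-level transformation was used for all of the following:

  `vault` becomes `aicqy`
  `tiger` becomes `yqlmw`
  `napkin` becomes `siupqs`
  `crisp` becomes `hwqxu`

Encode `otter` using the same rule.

wyymw

Two shifts are in play — +8 for a/e/i/o/u, +5 for every other letter.
On otter: o(vowel)+8=w, t(cons)+5=y, t(cons)+5=y, e(vowel)+8=m, r(cons)+5=w.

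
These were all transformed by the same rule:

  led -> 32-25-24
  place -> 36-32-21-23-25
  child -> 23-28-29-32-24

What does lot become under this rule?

32-35-40

l is letter #12 and maps to 32: an offset of 20. The number is (letter's place in the alphabet, a=1) + 20.
Applying it to lot: l=12→32, o=15→35, t=20→40.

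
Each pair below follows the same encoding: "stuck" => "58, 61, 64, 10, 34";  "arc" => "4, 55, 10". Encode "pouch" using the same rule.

49, 46, 64, 10, 25

s(#19)→58 and t(#20)→61: differences scale by 3, so n = 3·pos + 1. With a=1..z=26, the number is 3·pos + 1.
On pouch: p=16→49, o=15→46, u=21→64, c=3→10, h=8→25.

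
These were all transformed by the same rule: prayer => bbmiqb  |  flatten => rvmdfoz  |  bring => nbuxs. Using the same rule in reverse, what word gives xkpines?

ladybug

A repeating key of period 2 is used — shifts +12, +10 over and over.
Decoding xkpines: x−12=l, k−10=a, p−12=d, i−10=y, n−12=b, e−10=u, s−12=g.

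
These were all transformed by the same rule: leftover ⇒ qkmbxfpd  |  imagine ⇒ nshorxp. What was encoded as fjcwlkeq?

In leftover: l→q is +5, e→k is +6, f→m is +7, t→b is +8 — the shift increases by 1 each position. Each letter shifts forward by (position + 5), i.e. 5, 6, 7, … — the shift grows by one for each successive letter.
Decoding fjcwlkeq: f−5=a, j−6=d, c−7=v, w−8=o, l−9=c, k−10=a, e−11=t, q−12=e.

advocate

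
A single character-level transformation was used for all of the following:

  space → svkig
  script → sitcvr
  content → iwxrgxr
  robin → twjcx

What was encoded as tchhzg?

s(18)→s(18) and p(15)→v(21) fit y≡25x+10 (mod 26); the inverse of 25 mod 26 is 25. Treating letters as 0–25, the rule is x ↦ 25x + 10 (mod 26).
Reversing it on tchhzg: t(19)→25·(19−10)≡17=r; c(2)→25·(2−10)≡8=i; h(7)→25·(7−10)≡3=d; h(7)→25·(7−10)≡3=d; z(25)→25·(25−10)≡11=l; g(6)→25·(6−10)≡4=e (all mod 26).

riddle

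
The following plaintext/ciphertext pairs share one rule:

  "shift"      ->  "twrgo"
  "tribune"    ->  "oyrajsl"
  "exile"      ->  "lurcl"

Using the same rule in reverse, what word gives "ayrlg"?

Treating letters as 0–25, the rule is x ↦ 21x + 5 (mod 26).
Reversing it on ayrlg: a(0)→5·(0−5)≡1=b; y(24)→5·(24−5)≡17=r; r(17)→5·(17−5)≡8=i; l(11)→5·(11−5)≡4=e; g(6)→5·(6−5)≡5=f (all mod 26).

brief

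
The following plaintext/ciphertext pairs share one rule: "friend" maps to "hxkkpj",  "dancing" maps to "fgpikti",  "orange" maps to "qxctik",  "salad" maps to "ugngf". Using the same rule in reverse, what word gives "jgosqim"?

hammock

A repeating key of period 2 is used — shifts +2, +6 over and over.
Decoding jgosqim: j−2=h, g−6=a, o−2=m, s−6=m, q−2=o, i−6=c, m−2=k.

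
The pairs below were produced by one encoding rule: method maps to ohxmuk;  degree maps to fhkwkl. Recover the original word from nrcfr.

loyal

In method: m→o is +2, e→h is +3, t→x is +4, h→m is +5 — the shift increases by 1 each position. The shift increases by 1 at each position, starting from +2: 2, 3, 4, ….
Undoing it on nrcfr: n−2=l, r−3=o, c−4=y, f−5=a, r−6=l.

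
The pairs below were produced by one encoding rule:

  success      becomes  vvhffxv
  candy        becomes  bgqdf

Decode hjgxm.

judge

The output letters match the input read backwards, each shifted +3: success reversed is sseccus. Two steps: reverse the string, then apply a Caesar shift of +3.
Reversing it on hjgxm: shift back: h−3=e, j−3=g, g−3=d, x−3=u, m−3=j → egduj; then reverse → judge.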